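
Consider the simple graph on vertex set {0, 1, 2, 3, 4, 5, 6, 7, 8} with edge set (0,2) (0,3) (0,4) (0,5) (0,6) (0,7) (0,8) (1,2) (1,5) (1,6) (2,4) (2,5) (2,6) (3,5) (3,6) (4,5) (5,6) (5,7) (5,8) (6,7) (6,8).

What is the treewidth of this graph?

A width-3 tree decomposition is:
Bags: B1 = {0, 2, 5, 6}  B2 = {0, 3, 5, 6}  B3 = {0, 5, 6, 8}  B4 = {0, 2, 4, 5}  B5 = {0, 5, 6, 7}  B6 = {1, 2, 5, 6}
Tree: B1–B2, B2–B3, B1–B4, B3–B5, B1–B6
The largest bag has 4 vertices, giving width 3; this decomposition certifies tw(G) ≤ 3. On the other hand G contains the 4-clique {0, 2, 4, 5}. A clique must lie in a single bag of any decomposition, so no decomposition can have width below 3. The upper and lower bounds meet at 3, so that is the treewidth.

3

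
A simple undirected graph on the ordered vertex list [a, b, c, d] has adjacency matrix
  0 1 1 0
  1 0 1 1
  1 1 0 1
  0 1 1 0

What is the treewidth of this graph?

A width-2 tree decomposition is:
Bags: B1 = {b, c, d}  B2 = {a, b, c}
Tree: B1–B2
The largest bag has 3 vertices, giving width 2; this decomposition certifies tw(G) ≤ 2. For the lower bound, the 3 vertices {b, c, d} are pairwise adjacent, and any tree decomposition puts a clique entirely inside one bag — forcing width ≥ 2. The upper and lower bounds meet at 2, so that is the treewidth.

2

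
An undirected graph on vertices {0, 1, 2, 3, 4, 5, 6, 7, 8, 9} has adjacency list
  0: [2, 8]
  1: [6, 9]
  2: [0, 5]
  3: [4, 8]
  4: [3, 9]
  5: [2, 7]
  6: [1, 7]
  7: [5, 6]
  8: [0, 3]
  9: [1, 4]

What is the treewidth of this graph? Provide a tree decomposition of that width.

Each bag holds 3 vertices, so the decomposition has width 2, which upper-bounds the treewidth. The edges 4–3–8–0–2–5–7–6–1–9–4 form a cycle, so G is not a tree and its treewidth is at least 2. Hence tw(G) = 2 exactly.

Treewidth 2.
One optimal decomposition is:
Bags: B1 = {3, 4, 8}  B2 = {0, 4, 8}  B3 = {0, 2, 4}  B4 = {2, 4, 5}  B5 = {4, 5, 7}  B6 = {4, 6, 7}  B7 = {1, 4, 6}  B8 = {1, 4, 9}
Tree: B1–B2, B2–B3, B3–B4, B4–B5, B5–B6, B6–B7, B7–B8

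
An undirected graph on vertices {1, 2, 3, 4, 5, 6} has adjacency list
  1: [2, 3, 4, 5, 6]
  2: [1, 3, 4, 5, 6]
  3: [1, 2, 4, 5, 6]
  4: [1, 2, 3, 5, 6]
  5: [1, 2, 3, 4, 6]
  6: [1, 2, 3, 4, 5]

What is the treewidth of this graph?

A width-5 tree decomposition is:
Bags: B1 = {1, 2, 3, 4, 5, 6}
Tree: (single bag)
With just one bag of size 6, the width is 6 − 1 = 5, so tw(G) ≤ 5. Conversely, {1, 2, 3, 4, 5, 6} is a clique of size 6, and the vertices of any clique must share a bag in every tree decomposition; so some bag has ≥ 6 vertices and tw(G) ≥ 5. Hence tw(G) = 5 exactly.

5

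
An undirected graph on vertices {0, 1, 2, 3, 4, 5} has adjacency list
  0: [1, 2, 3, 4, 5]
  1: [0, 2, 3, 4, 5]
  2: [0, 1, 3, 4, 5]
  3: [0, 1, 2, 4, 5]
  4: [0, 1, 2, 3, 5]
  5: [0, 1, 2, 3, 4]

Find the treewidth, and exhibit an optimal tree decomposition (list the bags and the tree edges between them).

Treewidth 5.
Bags: B1 = {0, 1, 2, 3, 4, 5}
Tree: (single bag)

With just one bag of size 6, the width is 6 − 1 = 5, so tw(G) ≤ 5. On the other hand G contains the 6-clique {0, 1, 2, 3, 4, 5}. A clique must lie in a single bag of any decomposition, so no decomposition can have width below 5. The upper and lower bounds meet at 5, so that is the treewidth.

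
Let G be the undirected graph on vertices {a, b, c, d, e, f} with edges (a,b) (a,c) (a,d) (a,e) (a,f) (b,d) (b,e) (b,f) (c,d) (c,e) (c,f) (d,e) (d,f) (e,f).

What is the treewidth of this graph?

A width-4 tree decomposition is:
Bags: B1 = {a, b, d, e, f}  B2 = {a, c, d, e, f}
Tree: B1–B2
The largest bag has 5 vertices, giving width 4; this decomposition certifies tw(G) ≤ 4. On the other hand G contains the 5-clique {a, c, d, e, f}. A clique must lie in a single bag of any decomposition, so no decomposition can have width below 4. Therefore the treewidth is 4.

4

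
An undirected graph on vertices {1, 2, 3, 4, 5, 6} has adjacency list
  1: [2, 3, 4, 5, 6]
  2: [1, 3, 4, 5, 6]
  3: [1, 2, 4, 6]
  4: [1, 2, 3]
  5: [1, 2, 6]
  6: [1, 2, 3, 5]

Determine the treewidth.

3

A width-3 tree decomposition is:
Bags: B1 = {1, 2, 3, 4}  B2 = {1, 2, 3, 6}  B3 = {1, 2, 5, 6}
Tree: B1–B2, B2–B3
Each bag holds 4 vertices, so the decomposition has width 3, which upper-bounds the treewidth. Conversely, {1, 2, 3, 4} is a clique of size 4, and the vertices of any clique must share a bag in every tree decomposition; so some bag has ≥ 4 vertices and tw(G) ≥ 3. Combining the bounds, tw(G) = 3.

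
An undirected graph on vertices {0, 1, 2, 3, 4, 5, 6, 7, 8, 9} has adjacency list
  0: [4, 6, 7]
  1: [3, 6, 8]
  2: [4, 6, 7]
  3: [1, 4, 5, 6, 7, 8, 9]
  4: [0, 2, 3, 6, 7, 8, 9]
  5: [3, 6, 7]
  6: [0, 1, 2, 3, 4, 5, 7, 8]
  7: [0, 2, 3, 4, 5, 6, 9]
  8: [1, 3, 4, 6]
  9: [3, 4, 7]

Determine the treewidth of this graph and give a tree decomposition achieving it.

Treewidth 3.
One such decomposition:
Bags: B1 = {3, 4, 6, 8}  B2 = {3, 4, 6, 7}  B3 = {0, 4, 6, 7}  B4 = {2, 4, 6, 7}  B5 = {3, 5, 6, 7}  B6 = {1, 3, 6, 8}  B7 = {3, 4, 7, 9}
Tree: B1–B2, B2–B3, B2–B4, B2–B5, B1–B6, B2–B7

Each bag holds 4 vertices, so the decomposition has width 3, which upper-bounds the treewidth. On the other hand G contains the 4-clique {3, 4, 7, 9}. A clique must lie in a single bag of any decomposition, so no decomposition can have width below 3. Therefore the treewidth is 3.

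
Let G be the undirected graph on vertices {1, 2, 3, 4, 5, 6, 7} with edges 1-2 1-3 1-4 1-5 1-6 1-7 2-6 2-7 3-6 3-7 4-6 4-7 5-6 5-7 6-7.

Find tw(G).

3

A width-3 tree decomposition is:
Bags: B1 = {1, 4, 6, 7}  B2 = {1, 3, 6, 7}  B3 = {1, 5, 6, 7}  B4 = {1, 2, 6, 7}
Tree: B1–B2, B2–B3, B2–B4
Every bag has size at most 4, so the width is 4 − 1 = 3 and tw(G) ≤ 3. Conversely, {1, 2, 6, 7} is a clique of size 4, and the vertices of any clique must share a bag in every tree decomposition; so some bag has ≥ 4 vertices and tw(G) ≥ 3. The upper and lower bounds meet at 3, so that is the treewidth.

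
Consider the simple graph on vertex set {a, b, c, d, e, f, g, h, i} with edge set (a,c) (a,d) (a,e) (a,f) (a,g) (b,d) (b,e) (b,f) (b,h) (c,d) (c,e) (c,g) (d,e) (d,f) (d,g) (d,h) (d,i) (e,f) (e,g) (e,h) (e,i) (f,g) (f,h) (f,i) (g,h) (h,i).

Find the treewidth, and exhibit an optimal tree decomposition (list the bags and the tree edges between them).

Treewidth 4.
One optimal decomposition is:
Bags: B1 = {a, c, d, e, g}  B2 = {a, d, e, f, g}  B3 = {d, e, f, g, h}  B4 = {b, d, e, f, h}  B5 = {d, e, f, h, i}
Tree: B1–B2, B2–B3, B3–B4, B3–B5

Every bag has size at most 5, so the width is 5 − 1 = 4 and tw(G) ≤ 4. On the other hand G contains the 5-clique {a, c, d, e, g}. A clique must lie in a single bag of any decomposition, so no decomposition can have width below 4. Therefore the treewidth is 4.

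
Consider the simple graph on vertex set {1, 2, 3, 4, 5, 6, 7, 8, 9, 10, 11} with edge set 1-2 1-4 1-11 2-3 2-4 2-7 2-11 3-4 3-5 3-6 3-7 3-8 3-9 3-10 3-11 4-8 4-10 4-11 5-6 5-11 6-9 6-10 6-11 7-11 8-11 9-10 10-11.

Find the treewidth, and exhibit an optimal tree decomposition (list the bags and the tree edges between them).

The largest bag has 4 vertices, giving width 3; this decomposition certifies tw(G) ≤ 3. For the lower bound, the 4 vertices {1, 2, 4, 11} are pairwise adjacent, and any tree decomposition puts a clique entirely inside one bag — forcing width ≥ 3. Combining the bounds, tw(G) = 3.

Treewidth 3.
One optimal decomposition is:
Bags: B1 = {2, 3, 4, 11}  B2 = {3, 4, 10, 11}  B3 = {3, 6, 10, 11}  B4 = {3, 5, 6, 11}  B5 = {1, 2, 4, 11}  B6 = {2, 3, 7, 11}  B7 = {3, 6, 9, 10}  B8 = {3, 4, 8, 11}
Tree: B1–B2, B2–B3, B3–B4, B1–B5, B1–B6, B3–B7, B1–B8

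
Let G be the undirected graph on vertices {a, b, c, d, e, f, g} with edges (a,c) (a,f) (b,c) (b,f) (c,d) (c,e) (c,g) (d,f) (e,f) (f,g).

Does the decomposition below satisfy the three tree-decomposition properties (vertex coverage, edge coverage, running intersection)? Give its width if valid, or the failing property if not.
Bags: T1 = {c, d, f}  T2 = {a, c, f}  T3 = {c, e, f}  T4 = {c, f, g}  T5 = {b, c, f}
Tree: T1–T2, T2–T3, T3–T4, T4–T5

Yes; width 2.

Checking the three conditions: (i) the bags cover all of {a, b, c, d, e, f, g}; (ii) for each edge, some bag contains both endpoints; (iii) the bags containing any fixed vertex form a subtree. All hold, so the decomposition is valid with width 3 − 1 = 2.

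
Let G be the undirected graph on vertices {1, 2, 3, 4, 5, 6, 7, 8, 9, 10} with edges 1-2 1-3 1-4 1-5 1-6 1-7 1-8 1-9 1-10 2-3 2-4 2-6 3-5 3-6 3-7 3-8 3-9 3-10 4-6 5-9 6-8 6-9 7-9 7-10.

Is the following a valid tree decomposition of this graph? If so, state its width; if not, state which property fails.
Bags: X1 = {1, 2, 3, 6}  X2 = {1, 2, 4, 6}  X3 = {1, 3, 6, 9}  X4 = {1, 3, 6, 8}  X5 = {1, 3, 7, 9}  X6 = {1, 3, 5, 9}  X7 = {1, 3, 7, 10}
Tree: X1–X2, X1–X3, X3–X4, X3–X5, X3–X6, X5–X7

Yes; width 3.

Vertex coverage: the bags together contain {1, 2, 3, 4, 5, 6, 7, 8, 9, 10}, the full vertex set. Edge coverage: each edge of G has both endpoints in at least one bag. Running intersection: for every vertex, the bags containing it form a connected subtree. All three properties hold, so this is a valid tree decomposition of width max|bag| − 1 = 3, and hence tw(G) ≤ 3.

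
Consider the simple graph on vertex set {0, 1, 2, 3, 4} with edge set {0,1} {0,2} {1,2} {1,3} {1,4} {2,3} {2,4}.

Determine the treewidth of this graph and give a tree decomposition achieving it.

Every bag has size at most 3, so the width is 3 − 1 = 2 and tw(G) ≤ 2. On the other hand G contains the 3-clique {0, 1, 2}. A clique must lie in a single bag of any decomposition, so no decomposition can have width below 2. Therefore the treewidth is 2.

Treewidth 2.
Bags: B1 = {0, 1, 2}  B2 = {1, 2, 3}  B3 = {1, 2, 4}
Tree: B1–B2, B1–B3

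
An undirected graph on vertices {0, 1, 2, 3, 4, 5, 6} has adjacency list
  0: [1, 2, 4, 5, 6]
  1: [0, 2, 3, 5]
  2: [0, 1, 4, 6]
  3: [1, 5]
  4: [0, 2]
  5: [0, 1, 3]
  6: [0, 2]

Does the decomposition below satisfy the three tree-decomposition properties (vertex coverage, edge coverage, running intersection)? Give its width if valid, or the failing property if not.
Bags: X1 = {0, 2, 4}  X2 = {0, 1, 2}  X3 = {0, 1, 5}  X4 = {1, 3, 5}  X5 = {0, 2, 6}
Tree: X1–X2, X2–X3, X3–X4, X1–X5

Every vertex of G appears in some bag (union = {0, 1, 2, 3, 4, 5, 6}); every edge is covered by a bag; and for each vertex v the set of bags containing v is connected in the bag tree. The decomposition is therefore valid. The largest bag has 3 vertices, so the width is 2.

Yes; width 2.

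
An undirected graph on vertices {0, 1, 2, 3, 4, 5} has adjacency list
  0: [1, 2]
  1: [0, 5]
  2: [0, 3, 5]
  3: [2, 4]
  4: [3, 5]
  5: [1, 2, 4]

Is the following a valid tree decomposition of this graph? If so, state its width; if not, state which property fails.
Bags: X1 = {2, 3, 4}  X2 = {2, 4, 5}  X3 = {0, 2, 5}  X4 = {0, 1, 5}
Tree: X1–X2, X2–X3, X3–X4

Vertex coverage: the bags together contain {0, 1, 2, 3, 4, 5}, the full vertex set. Edge coverage: each edge of G has both endpoints in at least one bag. Running intersection: for every vertex, the bags containing it form a connected subtree. All three properties hold, so this is a valid tree decomposition of width max|bag| − 1 = 2, and hence tw(G) ≤ 2.

Yes; width 2.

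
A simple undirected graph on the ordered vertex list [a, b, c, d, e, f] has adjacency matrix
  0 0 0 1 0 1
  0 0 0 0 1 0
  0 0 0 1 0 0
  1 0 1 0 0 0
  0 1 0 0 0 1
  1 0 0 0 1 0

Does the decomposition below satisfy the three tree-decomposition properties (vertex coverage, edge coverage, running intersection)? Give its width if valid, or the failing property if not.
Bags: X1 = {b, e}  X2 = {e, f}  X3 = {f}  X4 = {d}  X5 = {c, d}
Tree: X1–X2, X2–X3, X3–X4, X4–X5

A tree decomposition must satisfy three properties: every vertex lies in some bag; for every edge, both endpoints lie together in some bag; and for every vertex, the bags containing it form a connected subtree. Here vertex a appears in no bag, so the decomposition is invalid.

No — vertex a appears in no bag.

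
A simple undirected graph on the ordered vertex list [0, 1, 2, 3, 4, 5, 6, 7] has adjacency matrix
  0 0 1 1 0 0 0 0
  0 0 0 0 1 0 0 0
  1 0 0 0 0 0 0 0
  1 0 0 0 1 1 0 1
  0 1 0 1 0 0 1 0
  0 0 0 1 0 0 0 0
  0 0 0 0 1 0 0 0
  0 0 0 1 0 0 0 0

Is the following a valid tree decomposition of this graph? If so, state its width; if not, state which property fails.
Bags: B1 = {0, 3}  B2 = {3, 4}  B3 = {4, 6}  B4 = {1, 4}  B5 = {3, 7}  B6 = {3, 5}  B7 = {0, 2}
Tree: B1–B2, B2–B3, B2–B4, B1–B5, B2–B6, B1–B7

Yes; width 1.

Checking the three conditions: (i) the bags cover all of {0, 1, 2, 3, 4, 5, 6, 7}; (ii) for each edge, some bag contains both endpoints; (iii) the bags containing any fixed vertex form a subtree. All hold, so the decomposition is valid with width 2 − 1 = 1.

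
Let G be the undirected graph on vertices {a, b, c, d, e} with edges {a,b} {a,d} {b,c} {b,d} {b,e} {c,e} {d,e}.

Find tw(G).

A width-2 tree decomposition is:
Bags: B1 = {a, b, d}  B2 = {b, d, e}  B3 = {b, c, e}
Tree: B1–B2, B2–B3
Each bag holds 3 vertices, so the decomposition has width 2, which upper-bounds the treewidth. Conversely, {b, d, e} is a clique of size 3, and the vertices of any clique must share a bag in every tree decomposition; so some bag has ≥ 3 vertices and tw(G) ≥ 2. Hence tw(G) = 2 exactly.

2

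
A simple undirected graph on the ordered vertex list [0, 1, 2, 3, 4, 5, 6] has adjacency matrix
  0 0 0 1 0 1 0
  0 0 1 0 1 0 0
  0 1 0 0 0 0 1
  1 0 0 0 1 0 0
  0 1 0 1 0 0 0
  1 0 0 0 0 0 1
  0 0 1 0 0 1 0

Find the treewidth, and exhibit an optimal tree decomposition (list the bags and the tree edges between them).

Treewidth 2.
Bags: B1 = {0, 3, 4}  B2 = {0, 1, 4}  B3 = {0, 1, 2}  B4 = {0, 2, 6}  B5 = {0, 5, 6}
Tree: B1–B2, B2–B3, B3–B4, B4–B5

Each bag holds 3 vertices, so the decomposition has width 2, which upper-bounds the treewidth. The edges 0–3–4–1–2–6–5–0 form a cycle, so G is not a tree and its treewidth is at least 2. Therefore the treewidth is 2.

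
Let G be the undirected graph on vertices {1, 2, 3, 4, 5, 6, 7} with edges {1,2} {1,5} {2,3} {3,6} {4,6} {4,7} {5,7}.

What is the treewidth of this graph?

2

A width-2 tree decomposition is:
Bags: B1 = {4, 6, 7}  B2 = {5, 6, 7}  B3 = {1, 5, 6}  B4 = {1, 2, 6}  B5 = {2, 3, 6}
Tree: B1–B2, B2–B3, B3–B4, B4–B5
Every bag has size at most 3, so the width is 3 − 1 = 2 and tw(G) ≤ 2. Since 6–4–7–5–1–2–3–6 is a cycle in G, G is not acyclic. Forests are exactly the graphs of treewidth ≤ 1, so tw(G) ≥ 2. Hence tw(G) = 2 exactly.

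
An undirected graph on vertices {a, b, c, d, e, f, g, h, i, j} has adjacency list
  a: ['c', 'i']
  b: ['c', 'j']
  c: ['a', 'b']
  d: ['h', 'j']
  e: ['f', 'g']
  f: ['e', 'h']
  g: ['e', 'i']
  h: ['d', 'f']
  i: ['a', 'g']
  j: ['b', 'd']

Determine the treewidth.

A width-2 tree decomposition is:
Bags: B1 = {d, f, h}  B2 = {d, e, f}  B3 = {d, e, g}  B4 = {d, g, i}  B5 = {a, d, i}  B6 = {a, c, d}  B7 = {b, c, d}  B8 = {b, d, j}
Tree: B1–B2, B2–B3, B3–B4, B4–B5, B5–B6, B6–B7, B7–B8
The largest bag has 3 vertices, giving width 2; this decomposition certifies tw(G) ≤ 2. For the lower bound, G contains the cycle d–h–f–e–g–i–a–c–b–j–d, so G is not a forest; only forests have treewidth ≤ 1, hence tw(G) ≥ 2. Combining the bounds, tw(G) = 2.

2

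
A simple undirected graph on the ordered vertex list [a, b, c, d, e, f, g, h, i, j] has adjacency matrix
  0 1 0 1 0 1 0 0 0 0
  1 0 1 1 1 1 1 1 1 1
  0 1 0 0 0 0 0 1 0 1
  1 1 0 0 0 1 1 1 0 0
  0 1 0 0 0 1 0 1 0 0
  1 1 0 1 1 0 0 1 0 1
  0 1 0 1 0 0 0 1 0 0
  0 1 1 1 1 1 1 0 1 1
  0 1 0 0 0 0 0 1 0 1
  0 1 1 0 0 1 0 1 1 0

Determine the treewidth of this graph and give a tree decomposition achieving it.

Treewidth 3.
One optimal decomposition is:
Bags: B1 = {b, d, f, h}  B2 = {b, f, h, j}  B3 = {b, d, g, h}  B4 = {b, e, f, h}  B5 = {b, c, h, j}  B6 = {b, h, i, j}  B7 = {a, b, d, f}
Tree: B1–B2, B1–B3, B2–B4, B2–B5, B2–B6, B1–B7

Each bag holds 4 vertices, so the decomposition has width 3, which upper-bounds the treewidth. On the other hand G contains the 4-clique {b, d, g, h}. A clique must lie in a single bag of any decomposition, so no decomposition can have width below 3. Therefore the treewidth is 3.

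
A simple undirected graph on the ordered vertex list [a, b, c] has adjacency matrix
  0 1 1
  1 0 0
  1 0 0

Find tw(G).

A width-1 tree decomposition is:
Bags: B1 = {a, c}  B2 = {a, b}
Tree: B1–B2
The largest bag has 2 vertices, giving width 1; this decomposition certifies tw(G) ≤ 1. Any graph with an edge has treewidth ≥ 1, and G has the edge c–a. Hence tw(G) = 1 exactly.

1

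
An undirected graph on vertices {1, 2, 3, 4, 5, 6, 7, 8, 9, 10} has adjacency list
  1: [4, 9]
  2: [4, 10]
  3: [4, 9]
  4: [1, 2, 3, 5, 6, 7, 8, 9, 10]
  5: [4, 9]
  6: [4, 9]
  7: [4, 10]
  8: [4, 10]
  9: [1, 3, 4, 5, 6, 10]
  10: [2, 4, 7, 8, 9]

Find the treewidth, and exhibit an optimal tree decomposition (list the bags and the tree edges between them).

Treewidth 2.
One such decomposition:
Bags: B1 = {3, 4, 9}  B2 = {4, 9, 10}  B3 = {4, 8, 10}  B4 = {4, 5, 9}  B5 = {2, 4, 10}  B6 = {4, 7, 10}  B7 = {1, 4, 9}  B8 = {4, 6, 9}
Tree: B1–B2, B2–B3, B1–B4, B2–B5, B2–B6, B1–B7, B4–B8

Each bag holds 3 vertices, so the decomposition has width 2, which upper-bounds the treewidth. For the lower bound, the 3 vertices {4, 8, 10} are pairwise adjacent, and any tree decomposition puts a clique entirely inside one bag — forcing width ≥ 2. Combining the bounds, tw(G) = 2.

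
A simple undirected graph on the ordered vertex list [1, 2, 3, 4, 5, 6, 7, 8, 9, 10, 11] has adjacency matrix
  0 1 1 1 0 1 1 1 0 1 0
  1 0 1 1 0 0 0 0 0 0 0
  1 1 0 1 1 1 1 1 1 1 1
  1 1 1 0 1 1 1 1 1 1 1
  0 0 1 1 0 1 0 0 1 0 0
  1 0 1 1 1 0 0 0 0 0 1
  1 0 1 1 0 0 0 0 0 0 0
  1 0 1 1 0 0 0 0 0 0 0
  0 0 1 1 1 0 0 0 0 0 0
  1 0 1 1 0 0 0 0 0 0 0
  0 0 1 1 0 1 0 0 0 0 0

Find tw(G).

A width-3 tree decomposition is:
Bags: B1 = {1, 3, 4, 7}  B2 = {1, 2, 3, 4}  B3 = {1, 3, 4, 6}  B4 = {1, 3, 4, 10}  B5 = {3, 4, 5, 6}  B6 = {3, 4, 5, 9}  B7 = {1, 3, 4, 8}  B8 = {3, 4, 6, 11}
Tree: B1–B2, B2–B3, B3–B4, B3–B5, B5–B6, B4–B7, B3–B8
The largest bag has 4 vertices, giving width 3; this decomposition certifies tw(G) ≤ 3. Conversely, {1, 2, 3, 4} is a clique of size 4, and the vertices of any clique must share a bag in every tree decomposition; so some bag has ≥ 4 vertices and tw(G) ≥ 3. Hence tw(G) = 3 exactly.

3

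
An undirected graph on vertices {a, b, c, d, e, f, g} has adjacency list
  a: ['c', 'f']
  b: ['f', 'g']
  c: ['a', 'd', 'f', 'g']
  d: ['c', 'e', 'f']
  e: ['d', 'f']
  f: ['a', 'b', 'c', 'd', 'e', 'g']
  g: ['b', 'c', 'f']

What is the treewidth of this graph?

A width-2 tree decomposition is:
Bags: B1 = {b, f, g}  B2 = {c, f, g}  B3 = {c, d, f}  B4 = {a, c, f}  B5 = {d, e, f}
Tree: B1–B2, B2–B3, B3–B4, B3–B5
Each bag holds 3 vertices, so the decomposition has width 2, which upper-bounds the treewidth. On the other hand G contains the 3-clique {d, e, f}. A clique must lie in a single bag of any decomposition, so no decomposition can have width below 2. Combining the bounds, tw(G) = 2.

2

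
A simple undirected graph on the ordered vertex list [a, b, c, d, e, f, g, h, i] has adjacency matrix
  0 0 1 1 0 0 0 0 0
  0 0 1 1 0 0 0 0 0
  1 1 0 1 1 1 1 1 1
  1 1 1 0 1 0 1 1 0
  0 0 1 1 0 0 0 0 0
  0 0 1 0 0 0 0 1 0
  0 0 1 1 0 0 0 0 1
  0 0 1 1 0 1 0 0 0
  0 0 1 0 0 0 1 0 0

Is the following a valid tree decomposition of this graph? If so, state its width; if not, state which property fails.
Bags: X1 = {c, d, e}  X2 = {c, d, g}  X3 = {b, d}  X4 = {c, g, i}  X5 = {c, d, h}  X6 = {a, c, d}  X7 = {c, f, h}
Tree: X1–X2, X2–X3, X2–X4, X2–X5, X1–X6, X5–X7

A tree decomposition must satisfy three properties: every vertex lies in some bag; for every edge, both endpoints lie together in some bag; and for every vertex, the bags containing it form a connected subtree. Here edge (c,b) lies in no bag, so the decomposition is invalid.

No — edge (c,b) lies in no bag.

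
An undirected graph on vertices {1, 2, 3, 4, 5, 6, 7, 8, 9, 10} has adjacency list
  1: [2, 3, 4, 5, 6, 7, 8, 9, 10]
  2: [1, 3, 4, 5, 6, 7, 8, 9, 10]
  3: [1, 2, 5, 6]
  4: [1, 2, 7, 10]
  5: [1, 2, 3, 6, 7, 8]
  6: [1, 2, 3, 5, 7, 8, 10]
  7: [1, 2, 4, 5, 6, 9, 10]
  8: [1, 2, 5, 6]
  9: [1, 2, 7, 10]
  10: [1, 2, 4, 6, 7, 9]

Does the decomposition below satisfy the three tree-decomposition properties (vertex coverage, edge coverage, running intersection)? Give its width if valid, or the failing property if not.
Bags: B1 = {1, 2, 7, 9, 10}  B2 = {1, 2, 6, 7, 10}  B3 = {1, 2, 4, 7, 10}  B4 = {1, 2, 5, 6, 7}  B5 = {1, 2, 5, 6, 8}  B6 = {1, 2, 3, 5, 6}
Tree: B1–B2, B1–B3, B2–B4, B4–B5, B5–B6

Checking the three conditions: (i) the bags cover all of {1, 2, 3, 4, 5, 6, 7, 8, 9, 10}; (ii) for each edge, some bag contains both endpoints; (iii) the bags containing any fixed vertex form a subtree. All hold, so the decomposition is valid with width 5 − 1 = 4.

Yes; width 4.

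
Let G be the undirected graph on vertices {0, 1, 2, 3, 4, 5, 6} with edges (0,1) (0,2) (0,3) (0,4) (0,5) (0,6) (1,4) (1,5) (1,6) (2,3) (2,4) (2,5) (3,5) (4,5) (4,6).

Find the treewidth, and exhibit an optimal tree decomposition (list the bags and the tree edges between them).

Treewidth 3.
Bags: B1 = {0, 2, 4, 5}  B2 = {0, 1, 4, 5}  B3 = {0, 2, 3, 5}  B4 = {0, 1, 4, 6}
Tree: B1–B2, B1–B3, B2–B4

Every bag has size at most 4, so the width is 4 − 1 = 3 and tw(G) ≤ 3. For the lower bound, the 4 vertices {0, 2, 3, 5} are pairwise adjacent, and any tree decomposition puts a clique entirely inside one bag — forcing width ≥ 3. Combining the bounds, tw(G) = 3.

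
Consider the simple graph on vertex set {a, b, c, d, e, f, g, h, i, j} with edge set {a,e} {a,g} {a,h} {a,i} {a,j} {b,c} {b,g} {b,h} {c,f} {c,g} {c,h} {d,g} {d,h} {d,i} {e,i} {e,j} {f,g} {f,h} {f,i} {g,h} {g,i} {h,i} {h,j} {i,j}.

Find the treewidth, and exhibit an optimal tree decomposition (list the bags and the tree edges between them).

Every bag has size at most 4, so the width is 4 − 1 = 3 and tw(G) ≤ 3. Conversely, {a, e, i, j} is a clique of size 4, and the vertices of any clique must share a bag in every tree decomposition; so some bag has ≥ 4 vertices and tw(G) ≥ 3. Therefore the treewidth is 3.

Treewidth 3.
One such decomposition:
Bags: B1 = {c, f, g, h}  B2 = {f, g, h, i}  B3 = {a, g, h, i}  B4 = {d, g, h, i}  B5 = {b, c, g, h}  B6 = {a, h, i, j}  B7 = {a, e, i, j}
Tree: B1–B2, B2–B3, B3–B4, B1–B5, B3–B6, B6–B7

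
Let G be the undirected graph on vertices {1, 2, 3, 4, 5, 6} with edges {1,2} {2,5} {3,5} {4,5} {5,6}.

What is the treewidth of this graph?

A width-1 tree decomposition is:
Bags: B1 = {1, 2}  B2 = {2, 5}  B3 = {5, 6}  B4 = {3, 5}  B5 = {4, 5}
Tree: B1–B2, B2–B3, B2–B4, B4–B5
The largest bag has 2 vertices, giving width 1; this decomposition certifies tw(G) ≤ 1. Any graph with an edge has treewidth ≥ 1, and G has the edge 2–1. Combining the bounds, tw(G) = 1.

1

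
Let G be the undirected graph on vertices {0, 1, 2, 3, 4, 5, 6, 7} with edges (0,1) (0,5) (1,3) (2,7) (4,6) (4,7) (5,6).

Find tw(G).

A width-1 tree decomposition is:
Bags: B1 = {1, 3}  B2 = {0, 1}  B3 = {0, 5}  B4 = {5, 6}  B5 = {4, 6}  B6 = {4, 7}  B7 = {2, 7}
Tree: B1–B2, B2–B3, B3–B4, B4–B5, B5–B6, B6–B7
The largest bag has 2 vertices, giving width 1; this decomposition certifies tw(G) ≤ 1. Any graph with an edge has treewidth ≥ 1, and G has the edge 3–1. The upper and lower bounds meet at 1, so that is the treewidth.

1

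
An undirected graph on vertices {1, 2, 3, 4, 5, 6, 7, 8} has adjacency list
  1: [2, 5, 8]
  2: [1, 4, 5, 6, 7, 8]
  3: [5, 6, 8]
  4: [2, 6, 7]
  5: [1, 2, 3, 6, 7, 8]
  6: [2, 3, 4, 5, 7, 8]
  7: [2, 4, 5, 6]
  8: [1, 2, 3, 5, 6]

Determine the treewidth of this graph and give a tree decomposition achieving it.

Each bag holds 4 vertices, so the decomposition has width 3, which upper-bounds the treewidth. For the lower bound, the 4 vertices {2, 4, 6, 7} are pairwise adjacent, and any tree decomposition puts a clique entirely inside one bag — forcing width ≥ 3. Hence tw(G) = 3 exactly.

Treewidth 3.
One such decomposition:
Bags: B1 = {1, 2, 5, 8}  B2 = {2, 5, 6, 8}  B3 = {3, 5, 6, 8}  B4 = {2, 5, 6, 7}  B5 = {2, 4, 6, 7}
Tree: B1–B2, B2–B3, B2–B4, B4–B5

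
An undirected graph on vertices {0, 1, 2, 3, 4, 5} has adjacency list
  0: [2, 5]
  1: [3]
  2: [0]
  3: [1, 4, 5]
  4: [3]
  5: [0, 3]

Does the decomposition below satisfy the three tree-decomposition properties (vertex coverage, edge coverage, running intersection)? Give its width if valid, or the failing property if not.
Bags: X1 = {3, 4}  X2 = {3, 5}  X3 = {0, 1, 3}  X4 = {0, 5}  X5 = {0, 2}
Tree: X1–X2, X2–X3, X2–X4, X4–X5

No — bags containing vertex 0 are not connected in the tree.

A tree decomposition must satisfy three properties: every vertex lies in some bag; for every edge, both endpoints lie together in some bag; and for every vertex, the bags containing it form a connected subtree. Here bags containing vertex 0 are not connected in the tree, so the decomposition is invalid.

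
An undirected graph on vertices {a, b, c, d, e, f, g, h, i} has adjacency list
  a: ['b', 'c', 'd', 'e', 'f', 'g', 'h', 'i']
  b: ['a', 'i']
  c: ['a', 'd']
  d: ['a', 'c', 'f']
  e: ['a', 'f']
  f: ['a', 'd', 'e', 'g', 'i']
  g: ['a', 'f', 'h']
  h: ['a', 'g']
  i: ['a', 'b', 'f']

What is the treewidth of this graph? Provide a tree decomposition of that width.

The largest bag has 3 vertices, giving width 2; this decomposition certifies tw(G) ≤ 2. Conversely, {a, g, h} is a clique of size 3, and the vertices of any clique must share a bag in every tree decomposition; so some bag has ≥ 3 vertices and tw(G) ≥ 2. Combining the bounds, tw(G) = 2.

Treewidth 2.
One such decomposition:
Bags: B1 = {a, e, f}  B2 = {a, f, i}  B3 = {a, d, f}  B4 = {a, b, i}  B5 = {a, f, g}  B6 = {a, c, d}  B7 = {a, g, h}
Tree: B1–B2, B1–B3, B2–B4, B3–B5, B3–B6, B5–B7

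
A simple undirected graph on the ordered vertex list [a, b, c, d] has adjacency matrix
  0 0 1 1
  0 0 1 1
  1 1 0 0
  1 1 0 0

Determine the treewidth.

2

A width-2 tree decomposition is:
Bags: B1 = {a, b, d}  B2 = {a, b, c}
Tree: B1–B2
Each bag holds 3 vertices, so the decomposition has width 2, which upper-bounds the treewidth. The edges a–d–b–c–a form a cycle, so G is not a tree and its treewidth is at least 2. The upper and lower bounds meet at 2, so that is the treewidth.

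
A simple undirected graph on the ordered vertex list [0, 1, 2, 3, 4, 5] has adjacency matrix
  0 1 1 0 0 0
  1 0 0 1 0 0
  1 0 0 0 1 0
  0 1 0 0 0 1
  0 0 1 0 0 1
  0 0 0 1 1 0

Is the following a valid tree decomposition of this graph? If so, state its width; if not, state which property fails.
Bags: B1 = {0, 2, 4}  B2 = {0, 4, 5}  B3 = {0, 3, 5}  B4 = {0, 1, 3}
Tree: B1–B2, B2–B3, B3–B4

Yes; width 2.

Checking the three conditions: (i) the bags cover all of {0, 1, 2, 3, 4, 5}; (ii) for each edge, some bag contains both endpoints; (iii) the bags containing any fixed vertex form a subtree. All hold, so the decomposition is valid with width 3 − 1 = 2.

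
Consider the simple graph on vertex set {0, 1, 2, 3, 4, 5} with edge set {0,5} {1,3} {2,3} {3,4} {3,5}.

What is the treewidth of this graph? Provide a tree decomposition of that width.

Every bag has size at most 2, so the width is 2 − 1 = 1 and tw(G) ≤ 1. G has an edge, so its treewidth is at least 1. The upper and lower bounds meet at 1, so that is the treewidth.

Treewidth 1.
One such decomposition:
Bags: B1 = {3, 4}  B2 = {3, 5}  B3 = {1, 3}  B4 = {2, 3}  B5 = {0, 5}
Tree: B1–B2, B1–B3, B2–B4, B2–B5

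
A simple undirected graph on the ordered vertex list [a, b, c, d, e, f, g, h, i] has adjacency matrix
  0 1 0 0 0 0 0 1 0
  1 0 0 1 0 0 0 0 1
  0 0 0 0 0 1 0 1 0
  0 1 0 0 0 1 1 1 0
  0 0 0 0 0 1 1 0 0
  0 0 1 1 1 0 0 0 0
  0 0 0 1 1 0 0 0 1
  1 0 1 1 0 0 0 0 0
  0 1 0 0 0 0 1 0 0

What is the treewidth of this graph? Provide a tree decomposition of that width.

The largest bag has 4 vertices, giving width 3; this decomposition certifies tw(G) ≤ 3. For the lower bound: the 4 vertex sets {a,c,h}, {f}, {d}, {b,e,g,i} are disjoint, each induces a connected subgraph, and every pair is joined by at least one edge of G. Contracting each set to a single vertex therefore yields K_{4} as a minor, and since treewidth is minor-monotone, tw(G) ≥ tw(K_{4}) = 3. Hence tw(G) = 3 exactly.

Treewidth 3.
Bags: B1 = {a, c, f, h}  B2 = {a, d, f, h}  B3 = {a, b, d, f}  B4 = {b, d, e, f}  B5 = {b, d, e, g}  B6 = {b, e, g, i}
Tree: B1–B2, B2–B3, B3–B4, B4–B5, B5–B6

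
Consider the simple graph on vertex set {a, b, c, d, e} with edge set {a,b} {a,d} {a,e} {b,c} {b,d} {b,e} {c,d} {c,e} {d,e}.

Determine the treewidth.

A width-3 tree decomposition is:
Bags: B1 = {a, b, d, e}  B2 = {b, c, d, e}
Tree: B1–B2
Every bag has size at most 4, so the width is 4 − 1 = 3 and tw(G) ≤ 3. On the other hand G contains the 4-clique {b, c, d, e}. A clique must lie in a single bag of any decomposition, so no decomposition can have width below 3. Therefore the treewidth is 3.

3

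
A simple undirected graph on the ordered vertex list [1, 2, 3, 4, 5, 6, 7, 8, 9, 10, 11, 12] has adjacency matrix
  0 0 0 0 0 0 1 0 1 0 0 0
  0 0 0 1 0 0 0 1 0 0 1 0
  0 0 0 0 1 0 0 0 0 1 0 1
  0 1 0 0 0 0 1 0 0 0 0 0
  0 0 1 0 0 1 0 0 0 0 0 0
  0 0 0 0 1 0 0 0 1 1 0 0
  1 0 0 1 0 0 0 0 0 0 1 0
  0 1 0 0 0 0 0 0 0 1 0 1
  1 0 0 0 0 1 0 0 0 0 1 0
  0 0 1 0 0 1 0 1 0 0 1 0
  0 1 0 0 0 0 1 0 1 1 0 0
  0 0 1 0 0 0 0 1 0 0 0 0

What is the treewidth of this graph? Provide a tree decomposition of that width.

Treewidth 3.
One such decomposition:
Bags: B1 = {1, 4, 7, 9}  B2 = {4, 7, 9, 11}  B3 = {2, 4, 9, 11}  B4 = {2, 6, 9, 11}  B5 = {2, 6, 10, 11}  B6 = {2, 6, 8, 10}  B7 = {5, 6, 8, 10}  B8 = {3, 5, 8, 10}  B9 = {3, 5, 8, 12}
Tree: B1–B2, B2–B3, B3–B4, B4–B5, B5–B6, B6–B7, B7–B8, B8–B9

Each bag holds 4 vertices, so the decomposition has width 3, which upper-bounds the treewidth. For the lower bound: the 4 vertex sets {1,4,7}, {9}, {11}, {2,6,8,10} are disjoint, each induces a connected subgraph, and every pair is joined by at least one edge of G. Contracting each set to a single vertex therefore yields K_{4} as a minor, and since treewidth is minor-monotone, tw(G) ≥ tw(K_{4}) = 3. The upper and lower bounds meet at 3, so that is the treewidth.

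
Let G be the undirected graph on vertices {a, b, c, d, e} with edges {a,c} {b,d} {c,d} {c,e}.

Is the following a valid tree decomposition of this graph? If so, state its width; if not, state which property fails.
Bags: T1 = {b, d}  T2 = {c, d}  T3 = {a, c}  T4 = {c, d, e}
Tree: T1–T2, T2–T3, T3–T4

No — bags containing vertex d are not connected in the tree.

A tree decomposition must satisfy three properties: every vertex lies in some bag; for every edge, both endpoints lie together in some bag; and for every vertex, the bags containing it form a connected subtree. Here bags containing vertex d are not connected in the tree, so the decomposition is invalid.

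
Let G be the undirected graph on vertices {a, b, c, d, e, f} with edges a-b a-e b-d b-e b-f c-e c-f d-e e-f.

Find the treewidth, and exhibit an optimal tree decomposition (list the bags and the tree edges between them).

The largest bag has 3 vertices, giving width 2; this decomposition certifies tw(G) ≤ 2. On the other hand G contains the 3-clique {c, e, f}. A clique must lie in a single bag of any decomposition, so no decomposition can have width below 2. The upper and lower bounds meet at 2, so that is the treewidth.

Treewidth 2.
Bags: B1 = {b, e, f}  B2 = {a, b, e}  B3 = {b, d, e}  B4 = {c, e, f}
Tree: B1–B2, B2–B3, B1–B4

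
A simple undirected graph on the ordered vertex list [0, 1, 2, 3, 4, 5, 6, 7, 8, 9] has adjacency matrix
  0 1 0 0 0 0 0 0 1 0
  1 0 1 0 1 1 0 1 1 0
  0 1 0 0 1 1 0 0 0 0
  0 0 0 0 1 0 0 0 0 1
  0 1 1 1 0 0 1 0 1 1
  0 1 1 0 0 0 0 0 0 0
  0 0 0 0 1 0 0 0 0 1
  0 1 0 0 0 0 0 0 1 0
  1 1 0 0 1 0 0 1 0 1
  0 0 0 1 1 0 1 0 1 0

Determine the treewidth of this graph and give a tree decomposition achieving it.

Treewidth 2.
One optimal decomposition is:
Bags: B1 = {4, 8, 9}  B2 = {1, 4, 8}  B3 = {1, 2, 4}  B4 = {1, 7, 8}  B5 = {3, 4, 9}  B6 = {1, 2, 5}  B7 = {0, 1, 8}  B8 = {4, 6, 9}
Tree: B1–B2, B2–B3, B2–B4, B1–B5, B3–B6, B4–B7, B1–B8

Every bag has size at most 3, so the width is 3 − 1 = 2 and tw(G) ≤ 2. On the other hand G contains the 3-clique {0, 1, 8}. A clique must lie in a single bag of any decomposition, so no decomposition can have width below 2. Hence tw(G) = 2 exactly.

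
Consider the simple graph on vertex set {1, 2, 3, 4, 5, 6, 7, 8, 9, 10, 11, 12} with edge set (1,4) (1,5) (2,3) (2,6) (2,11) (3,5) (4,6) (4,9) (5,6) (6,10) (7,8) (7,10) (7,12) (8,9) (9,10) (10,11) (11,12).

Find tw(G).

A width-3 tree decomposition is:
Bags: B1 = {1, 2, 3, 5}  B2 = {1, 2, 5, 6}  B3 = {1, 2, 4, 6}  B4 = {2, 4, 6, 11}  B5 = {4, 6, 10, 11}  B6 = {4, 9, 10, 11}  B7 = {9, 10, 11, 12}  B8 = {7, 9, 10, 12}  B9 = {7, 8, 9, 12}
Tree: B1–B2, B2–B3, B3–B4, B4–B5, B5–B6, B6–B7, B7–B8, B8–B9
Each bag holds 4 vertices, so the decomposition has width 3, which upper-bounds the treewidth. For the lower bound: the 4 vertex sets {1,3,5}, {2}, {6}, {4,9,10,11} are disjoint, each induces a connected subgraph, and every pair is joined by at least one edge of G. Contracting each set to a single vertex therefore yields K_{4} as a minor, and since treewidth is minor-monotone, tw(G) ≥ tw(K_{4}) = 3. Therefore the treewidth is 3.

3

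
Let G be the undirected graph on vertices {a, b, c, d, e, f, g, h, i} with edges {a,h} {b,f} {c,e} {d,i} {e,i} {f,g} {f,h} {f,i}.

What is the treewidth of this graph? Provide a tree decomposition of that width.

The largest bag has 2 vertices, giving width 1; this decomposition certifies tw(G) ≤ 1. Since G has at least one edge (e.g. i–f), it is not an edgeless graph, so tw(G) ≥ 1. The upper and lower bounds meet at 1, so that is the treewidth.

Treewidth 1.
One such decomposition:
Bags: B1 = {f, i}  B2 = {e, i}  B3 = {d, i}  B4 = {f, g}  B5 = {f, h}  B6 = {a, h}  B7 = {c, e}  B8 = {b, f}
Tree: B1–B2, B1–B3, B1–B4, B4–B5, B5–B6, B2–B7, B4–B8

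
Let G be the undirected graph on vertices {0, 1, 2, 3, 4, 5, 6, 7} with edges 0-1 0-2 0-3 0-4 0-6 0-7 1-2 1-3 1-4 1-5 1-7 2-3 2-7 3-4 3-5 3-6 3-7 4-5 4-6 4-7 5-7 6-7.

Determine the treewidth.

A width-4 tree decomposition is:
Bags: B1 = {0, 3, 4, 6, 7}  B2 = {0, 1, 3, 4, 7}  B3 = {1, 3, 4, 5, 7}  B4 = {0, 1, 2, 3, 7}
Tree: B1–B2, B2–B3, B2–B4
The largest bag has 5 vertices, giving width 4; this decomposition certifies tw(G) ≤ 4. Conversely, {0, 1, 2, 3, 7} is a clique of size 5, and the vertices of any clique must share a bag in every tree decomposition; so some bag has ≥ 5 vertices and tw(G) ≥ 4. Combining the bounds, tw(G) = 4.

4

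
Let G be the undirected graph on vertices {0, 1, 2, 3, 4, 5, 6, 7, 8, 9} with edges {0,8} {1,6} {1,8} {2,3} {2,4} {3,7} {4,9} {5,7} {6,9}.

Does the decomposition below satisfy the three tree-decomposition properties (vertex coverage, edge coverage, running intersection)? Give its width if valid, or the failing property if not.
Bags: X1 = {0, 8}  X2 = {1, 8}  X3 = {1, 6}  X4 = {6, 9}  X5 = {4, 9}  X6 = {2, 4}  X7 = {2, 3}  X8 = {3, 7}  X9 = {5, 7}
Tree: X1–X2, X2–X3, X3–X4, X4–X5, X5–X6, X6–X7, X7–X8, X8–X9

Every vertex of G appears in some bag (union = {0, 1, 2, 3, 4, 5, 6, 7, 8, 9}); every edge is covered by a bag; and for each vertex v the set of bags containing v is connected in the bag tree. The decomposition is therefore valid. The largest bag has 2 vertices, so the width is 1.

Yes; width 1.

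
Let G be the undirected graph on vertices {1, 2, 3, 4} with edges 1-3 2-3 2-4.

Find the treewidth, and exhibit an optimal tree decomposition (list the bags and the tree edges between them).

Treewidth 1.
Bags: B1 = {2, 4}  B2 = {2, 3}  B3 = {1, 3}
Tree: B1–B2, B2–B3

Each bag holds 2 vertices, so the decomposition has width 1, which upper-bounds the treewidth. Since G has at least one edge (e.g. 2–4), it is not an edgeless graph, so tw(G) ≥ 1. Therefore the treewidth is 1.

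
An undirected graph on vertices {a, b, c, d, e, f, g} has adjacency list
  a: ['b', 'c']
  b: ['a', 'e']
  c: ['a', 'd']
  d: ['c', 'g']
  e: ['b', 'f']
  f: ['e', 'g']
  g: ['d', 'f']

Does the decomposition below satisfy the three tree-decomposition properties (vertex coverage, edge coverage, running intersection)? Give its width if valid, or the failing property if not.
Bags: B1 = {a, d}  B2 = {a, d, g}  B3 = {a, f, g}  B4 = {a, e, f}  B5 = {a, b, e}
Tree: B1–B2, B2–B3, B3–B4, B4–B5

A tree decomposition must satisfy three properties: every vertex lies in some bag; for every edge, both endpoints lie together in some bag; and for every vertex, the bags containing it form a connected subtree. Here vertex c appears in no bag, so the decomposition is invalid.

No — vertex c appears in no bag.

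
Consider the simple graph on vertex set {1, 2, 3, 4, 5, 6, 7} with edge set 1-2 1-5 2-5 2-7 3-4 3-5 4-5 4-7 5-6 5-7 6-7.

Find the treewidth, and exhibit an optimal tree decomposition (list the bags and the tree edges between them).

Each bag holds 3 vertices, so the decomposition has width 2, which upper-bounds the treewidth. Conversely, {1, 2, 5} is a clique of size 3, and the vertices of any clique must share a bag in every tree decomposition; so some bag has ≥ 3 vertices and tw(G) ≥ 2. The upper and lower bounds meet at 2, so that is the treewidth.

Treewidth 2.
One such decomposition:
Bags: B1 = {2, 5, 7}  B2 = {4, 5, 7}  B3 = {5, 6, 7}  B4 = {3, 4, 5}  B5 = {1, 2, 5}
Tree: B1–B2, B2–B3, B2–B4, B1–B5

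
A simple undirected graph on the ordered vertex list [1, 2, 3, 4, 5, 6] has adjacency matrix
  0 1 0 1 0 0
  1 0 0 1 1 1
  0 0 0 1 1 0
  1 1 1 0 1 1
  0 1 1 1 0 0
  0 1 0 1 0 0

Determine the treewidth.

2

A width-2 tree decomposition is:
Bags: B1 = {2, 4, 5}  B2 = {2, 4, 6}  B3 = {3, 4, 5}  B4 = {1, 2, 4}
Tree: B1–B2, B1–B3, B1–B4
Each bag holds 3 vertices, so the decomposition has width 2, which upper-bounds the treewidth. On the other hand G contains the 3-clique {1, 2, 4}. A clique must lie in a single bag of any decomposition, so no decomposition can have width below 2. The upper and lower bounds meet at 2, so that is the treewidth.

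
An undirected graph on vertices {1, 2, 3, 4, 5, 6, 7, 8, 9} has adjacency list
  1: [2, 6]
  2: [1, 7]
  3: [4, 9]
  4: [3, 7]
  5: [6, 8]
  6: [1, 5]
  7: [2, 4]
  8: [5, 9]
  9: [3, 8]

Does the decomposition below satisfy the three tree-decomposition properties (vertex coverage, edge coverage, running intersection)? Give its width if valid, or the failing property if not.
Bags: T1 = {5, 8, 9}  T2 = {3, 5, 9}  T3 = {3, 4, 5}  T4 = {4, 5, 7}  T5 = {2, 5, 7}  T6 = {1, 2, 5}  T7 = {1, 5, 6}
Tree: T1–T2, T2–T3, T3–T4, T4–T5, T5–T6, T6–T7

Vertex coverage: the bags together contain {1, 2, 3, 4, 5, 6, 7, 8, 9}, the full vertex set. Edge coverage: each edge of G has both endpoints in at least one bag. Running intersection: for every vertex, the bags containing it form a connected subtree. All three properties hold, so this is a valid tree decomposition of width max|bag| − 1 = 2, and hence tw(G) ≤ 2.

Yes; width 2.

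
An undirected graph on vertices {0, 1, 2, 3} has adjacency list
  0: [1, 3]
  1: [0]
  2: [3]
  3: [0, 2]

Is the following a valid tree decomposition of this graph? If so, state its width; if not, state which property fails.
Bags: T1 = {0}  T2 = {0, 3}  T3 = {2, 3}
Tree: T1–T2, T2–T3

A tree decomposition must satisfy three properties: every vertex lies in some bag; for every edge, both endpoints lie together in some bag; and for every vertex, the bags containing it form a connected subtree. Here vertex 1 appears in no bag, so the decomposition is invalid.

No — vertex 1 appears in no bag.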